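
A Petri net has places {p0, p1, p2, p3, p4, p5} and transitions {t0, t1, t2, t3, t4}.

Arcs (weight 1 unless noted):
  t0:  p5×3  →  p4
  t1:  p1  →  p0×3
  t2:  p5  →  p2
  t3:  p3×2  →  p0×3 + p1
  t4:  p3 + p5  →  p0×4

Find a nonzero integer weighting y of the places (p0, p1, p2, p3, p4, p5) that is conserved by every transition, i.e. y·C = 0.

y = (p0:1, p1:3, p2:1, p3:3, p4:3, p5:1)

Incidence matrix C (rows=places, cols=transitions):
       t0   t1   t2   t3   t4
   p0   0    3    0    3    4
   p1   0   -1    0    1    0
   p2   0    0    1    0    0
   p3   0    0    0   -2   -1
   p4   1    0    0    0    0
   p5  -3    0   -1    0   -1

Candidate y = [1, 3, 1, 3, 3, 1]; check y·C column-wise:
  col t0: 1·0 + 3·0 + 1·0 + 3·0 + 3·1 + 1·-3 = 0
  col t1: 1·3 + 3·-1 + 1·0 + 3·0 + 3·0 + 1·0 = 0
  col t2: 1·0 + 3·0 + 1·1 + 3·0 + 3·0 + 1·-1 = 0
  col t3: 1·3 + 3·1 + 1·0 + 3·-2 + 3·0 + 1·0 = 0
  col t4: 1·4 + 3·0 + 1·0 + 3·-1 + 3·0 + 1·-1 = 0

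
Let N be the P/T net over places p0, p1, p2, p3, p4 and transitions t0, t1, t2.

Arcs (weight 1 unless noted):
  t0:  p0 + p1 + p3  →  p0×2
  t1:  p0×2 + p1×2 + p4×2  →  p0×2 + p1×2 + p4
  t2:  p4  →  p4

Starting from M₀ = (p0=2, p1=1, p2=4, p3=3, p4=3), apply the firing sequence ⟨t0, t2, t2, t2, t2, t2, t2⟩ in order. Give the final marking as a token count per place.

(p0=3, p1=0, p2=4, p3=2, p4=3)

step 1: fire t0:  (p0=2, p1=1, p2=4, p3=3, p4=3) → (p0=3, p1=0, p2=4, p3=2, p4=3)
step 2: fire t2:  (p0=3, p1=0, p2=4, p3=2, p4=3) → (p0=3, p1=0, p2=4, p3=2, p4=3)
step 3: fire t2:  (p0=3, p1=0, p2=4, p3=2, p4=3) → (p0=3, p1=0, p2=4, p3=2, p4=3)
step 4: fire t2:  (p0=3, p1=0, p2=4, p3=2, p4=3) → (p0=3, p1=0, p2=4, p3=2, p4=3)
step 5: fire t2:  (p0=3, p1=0, p2=4, p3=2, p4=3) → (p0=3, p1=0, p2=4, p3=2, p4=3)
step 6: fire t2:  (p0=3, p1=0, p2=4, p3=2, p4=3) → (p0=3, p1=0, p2=4, p3=2, p4=3)
step 7: fire t2:  (p0=3, p1=0, p2=4, p3=2, p4=3) → (p0=3, p1=0, p2=4, p3=2, p4=3)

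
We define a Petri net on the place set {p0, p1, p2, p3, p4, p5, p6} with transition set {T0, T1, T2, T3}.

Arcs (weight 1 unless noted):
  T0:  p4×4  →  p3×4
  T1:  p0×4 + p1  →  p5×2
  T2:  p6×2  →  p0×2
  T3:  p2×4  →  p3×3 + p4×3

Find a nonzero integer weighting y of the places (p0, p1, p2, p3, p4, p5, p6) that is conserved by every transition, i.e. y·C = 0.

y = (p0:0, p1:0, p2:3, p3:2, p4:2, p5:0, p6:0)

Incidence matrix C (rows=places, cols=transitions):
       T0   T1   T2   T3
   p0   0   -4    2    0
   p1   0   -1    0    0
   p2   0    0    0   -4
   p3   4    0    0    3
   p4  -4    0    0    3
   p5   0    2    0    0
   p6   0    0   -2    0

Candidate y = [0, 0, 3, 2, 2, 0, 0]; check y·C column-wise:
  col T0: 3·0 + 2·4 + 2·-4 = 0
  col T1: 0·-4 + 0·-1 + 3·0 + 2·0 + 2·0 + 0·2 = 0
  col T2: 0·2 + 3·0 + 2·0 + 2·0 + 0·-2 = 0
  col T3: 3·-4 + 2·3 + 2·3 = 0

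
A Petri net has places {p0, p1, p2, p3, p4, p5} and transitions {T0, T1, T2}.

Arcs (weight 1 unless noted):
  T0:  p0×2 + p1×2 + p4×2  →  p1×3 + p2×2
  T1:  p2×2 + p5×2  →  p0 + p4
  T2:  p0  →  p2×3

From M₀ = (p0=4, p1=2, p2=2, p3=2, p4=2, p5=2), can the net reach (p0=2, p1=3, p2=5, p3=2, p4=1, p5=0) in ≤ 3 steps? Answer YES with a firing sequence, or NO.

step 1: fire T0:  (p0=4, p1=2, p2=2, p3=2, p4=2, p5=2) → (p0=2, p1=3, p2=4, p3=2, p4=0, p5=2)
step 2: fire T1:  (p0=2, p1=3, p2=4, p3=2, p4=0, p5=2) → (p0=3, p1=3, p2=2, p3=2, p4=1, p5=0)
step 3: fire T2:  (p0=3, p1=3, p2=2, p3=2, p4=1, p5=0) → (p0=2, p1=3, p2=5, p3=2, p4=1, p5=0)

YES — reachable via ⟨T0, T1, T2⟩ (3 firings)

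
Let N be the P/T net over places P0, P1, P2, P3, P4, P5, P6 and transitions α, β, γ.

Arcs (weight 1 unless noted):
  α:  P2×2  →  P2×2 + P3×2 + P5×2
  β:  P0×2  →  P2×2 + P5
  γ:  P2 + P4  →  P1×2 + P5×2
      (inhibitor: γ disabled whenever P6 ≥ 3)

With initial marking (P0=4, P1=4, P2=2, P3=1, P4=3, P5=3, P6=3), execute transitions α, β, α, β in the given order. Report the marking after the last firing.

(P0=0, P1=4, P2=6, P3=5, P4=3, P5=9, P6=3)

step 1: fire α:  (P0=4, P1=4, P2=2, P3=1, P4=3, P5=3, P6=3) → (P0=4, P1=4, P2=2, P3=3, P4=3, P5=5, P6=3)
step 2: fire β:  (P0=4, P1=4, P2=2, P3=3, P4=3, P5=5, P6=3) → (P0=2, P1=4, P2=4, P3=3, P4=3, P5=6, P6=3)
step 3: fire α:  (P0=2, P1=4, P2=4, P3=3, P4=3, P5=6, P6=3) → (P0=2, P1=4, P2=4, P3=5, P4=3, P5=8, P6=3)
step 4: fire β:  (P0=2, P1=4, P2=4, P3=5, P4=3, P5=8, P6=3) → (P0=0, P1=4, P2=6, P3=5, P4=3, P5=9, P6=3)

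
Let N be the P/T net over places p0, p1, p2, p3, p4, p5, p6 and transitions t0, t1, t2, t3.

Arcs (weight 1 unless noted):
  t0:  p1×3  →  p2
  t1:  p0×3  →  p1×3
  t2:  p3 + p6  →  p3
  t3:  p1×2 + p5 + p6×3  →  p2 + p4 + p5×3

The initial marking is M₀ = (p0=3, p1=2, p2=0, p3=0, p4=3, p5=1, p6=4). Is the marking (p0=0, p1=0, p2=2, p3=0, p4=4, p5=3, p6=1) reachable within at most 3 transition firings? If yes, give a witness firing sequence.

step 1: fire t1:  (p0=3, p1=2, p2=0, p3=0, p4=3, p5=1, p6=4) → (p0=0, p1=5, p2=0, p3=0, p4=3, p5=1, p6=4)
step 2: fire t0:  (p0=0, p1=5, p2=0, p3=0, p4=3, p5=1, p6=4) → (p0=0, p1=2, p2=1, p3=0, p4=3, p5=1, p6=4)
step 3: fire t3:  (p0=0, p1=2, p2=1, p3=0, p4=3, p5=1, p6=4) → (p0=0, p1=0, p2=2, p3=0, p4=4, p5=3, p6=1)

YES — reachable via ⟨t1, t0, t3⟩ (3 firings)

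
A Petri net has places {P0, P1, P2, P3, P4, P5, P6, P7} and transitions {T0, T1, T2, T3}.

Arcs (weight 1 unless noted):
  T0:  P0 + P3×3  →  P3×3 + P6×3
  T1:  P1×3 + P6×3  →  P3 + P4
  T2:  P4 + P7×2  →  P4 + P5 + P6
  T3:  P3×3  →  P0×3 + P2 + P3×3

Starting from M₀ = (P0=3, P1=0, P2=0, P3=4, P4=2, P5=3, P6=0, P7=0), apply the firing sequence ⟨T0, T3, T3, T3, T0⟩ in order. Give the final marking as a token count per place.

step 1: fire T0:  (P0=3, P1=0, P2=0, P3=4, P4=2, P5=3, P6=0, P7=0) → (P0=2, P1=0, P2=0, P3=4, P4=2, P5=3, P6=3, P7=0)
step 2: fire T3:  (P0=2, P1=0, P2=0, P3=4, P4=2, P5=3, P6=3, P7=0) → (P0=5, P1=0, P2=1, P3=4, P4=2, P5=3, P6=3, P7=0)
step 3: fire T3:  (P0=5, P1=0, P2=1, P3=4, P4=2, P5=3, P6=3, P7=0) → (P0=8, P1=0, P2=2, P3=4, P4=2, P5=3, P6=3, P7=0)
step 4: fire T3:  (P0=8, P1=0, P2=2, P3=4, P4=2, P5=3, P6=3, P7=0) → (P0=11, P1=0, P2=3, P3=4, P4=2, P5=3, P6=3, P7=0)
step 5: fire T0:  (P0=11, P1=0, P2=3, P3=4, P4=2, P5=3, P6=3, P7=0) → (P0=10, P1=0, P2=3, P3=4, P4=2, P5=3, P6=6, P7=0)

(P0=10, P1=0, P2=3, P3=4, P4=2, P5=3, P6=6, P7=0)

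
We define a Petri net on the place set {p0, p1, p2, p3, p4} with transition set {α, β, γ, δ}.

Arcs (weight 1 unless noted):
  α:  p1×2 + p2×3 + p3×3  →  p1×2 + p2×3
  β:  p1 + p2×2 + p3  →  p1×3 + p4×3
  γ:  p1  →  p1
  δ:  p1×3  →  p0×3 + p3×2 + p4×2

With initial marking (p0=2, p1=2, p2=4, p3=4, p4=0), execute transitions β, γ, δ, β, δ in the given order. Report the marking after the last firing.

(p0=8, p1=0, p2=0, p3=6, p4=10)

step 1: fire β:  (p0=2, p1=2, p2=4, p3=4, p4=0) → (p0=2, p1=4, p2=2, p3=3, p4=3)
step 2: fire γ:  (p0=2, p1=4, p2=2, p3=3, p4=3) → (p0=2, p1=4, p2=2, p3=3, p4=3)
step 3: fire δ:  (p0=2, p1=4, p2=2, p3=3, p4=3) → (p0=5, p1=1, p2=2, p3=5, p4=5)
step 4: fire β:  (p0=5, p1=1, p2=2, p3=5, p4=5) → (p0=5, p1=3, p2=0, p3=4, p4=8)
step 5: fire δ:  (p0=5, p1=3, p2=0, p3=4, p4=8) → (p0=8, p1=0, p2=0, p3=6, p4=10)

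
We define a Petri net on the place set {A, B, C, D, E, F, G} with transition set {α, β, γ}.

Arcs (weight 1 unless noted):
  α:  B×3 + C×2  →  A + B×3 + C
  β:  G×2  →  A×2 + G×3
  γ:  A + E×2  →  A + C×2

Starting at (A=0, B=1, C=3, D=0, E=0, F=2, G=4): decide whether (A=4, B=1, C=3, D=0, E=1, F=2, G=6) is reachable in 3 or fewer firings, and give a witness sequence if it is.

NO — not reachable within 3 firings

depth 0: 1 marking
depth 1: 2 markings reached so far
depth 2: 3 markings reached so far
depth 3: 4 markings reached so far
target is not among the 4 markings reachable within 3 steps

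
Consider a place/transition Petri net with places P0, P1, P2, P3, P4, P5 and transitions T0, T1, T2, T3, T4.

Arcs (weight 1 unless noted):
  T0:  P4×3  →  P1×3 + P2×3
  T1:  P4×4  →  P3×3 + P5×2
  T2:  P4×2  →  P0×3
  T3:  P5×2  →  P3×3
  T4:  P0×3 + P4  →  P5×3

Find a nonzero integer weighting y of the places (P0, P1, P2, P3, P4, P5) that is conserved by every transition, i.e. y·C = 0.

y = (P0:0, P1:1, P2:-1, P3:0, P4:0, P5:0)

Incidence matrix C (rows=places, cols=transitions):
       T0   T1   T2   T3   T4
   P0   0    0    3    0   -3
   P1   3    0    0    0    0
   P2   3    0    0    0    0
   P3   0    3    0    3    0
   P4  -3   -4   -2    0   -1
   P5   0    2    0   -2    3

Candidate y = [0, 1, -1, 0, 0, 0]; check y·C column-wise:
  col T0: 1·3 + -1·3 + 0·-3 = 0
  col T1: 1·0 + -1·0 + 0·3 + 0·-4 + 0·2 = 0
  col T2: 0·3 + 1·0 + -1·0 + 0·-2 = 0
  col T3: 1·0 + -1·0 + 0·3 + 0·-2 = 0
  col T4: 0·-3 + 1·0 + -1·0 + 0·-1 + 0·3 = 0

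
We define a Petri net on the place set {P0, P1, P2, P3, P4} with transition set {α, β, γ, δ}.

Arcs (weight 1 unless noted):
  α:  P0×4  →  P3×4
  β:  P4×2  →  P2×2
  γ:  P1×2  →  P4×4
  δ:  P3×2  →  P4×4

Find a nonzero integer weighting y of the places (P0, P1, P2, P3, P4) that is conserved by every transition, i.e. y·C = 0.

y = (P0:2, P1:2, P2:1, P3:2, P4:1)

Incidence matrix C (rows=places, cols=transitions):
        α    β    γ    δ
   P0  -4    0    0    0
   P1   0    0   -2    0
   P2   0    2    0    0
   P3   4    0    0   -2
   P4   0   -2    4    4

Candidate y = [2, 2, 1, 2, 1]; check y·C column-wise:
  col α: 2·-4 + 2·0 + 1·0 + 2·4 + 1·0 = 0
  col β: 2·0 + 2·0 + 1·2 + 2·0 + 1·-2 = 0
  col γ: 2·0 + 2·-2 + 1·0 + 2·0 + 1·4 = 0
  col δ: 2·0 + 2·0 + 1·0 + 2·-2 + 1·4 = 0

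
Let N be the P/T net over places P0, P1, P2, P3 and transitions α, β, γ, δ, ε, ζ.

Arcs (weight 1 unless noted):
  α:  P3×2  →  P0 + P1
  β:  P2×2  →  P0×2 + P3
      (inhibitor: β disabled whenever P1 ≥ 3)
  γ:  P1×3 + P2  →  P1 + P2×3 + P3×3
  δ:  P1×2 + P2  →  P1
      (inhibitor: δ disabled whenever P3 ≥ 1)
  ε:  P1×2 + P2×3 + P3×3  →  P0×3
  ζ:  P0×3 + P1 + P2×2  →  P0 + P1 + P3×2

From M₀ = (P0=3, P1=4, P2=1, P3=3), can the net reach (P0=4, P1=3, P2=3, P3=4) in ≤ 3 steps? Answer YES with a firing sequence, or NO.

step 1: fire α:  (P0=3, P1=4, P2=1, P3=3) → (P0=4, P1=5, P2=1, P3=1)
step 2: fire γ:  (P0=4, P1=5, P2=1, P3=1) → (P0=4, P1=3, P2=3, P3=4)

YES — reachable via ⟨α, γ⟩ (2 firings)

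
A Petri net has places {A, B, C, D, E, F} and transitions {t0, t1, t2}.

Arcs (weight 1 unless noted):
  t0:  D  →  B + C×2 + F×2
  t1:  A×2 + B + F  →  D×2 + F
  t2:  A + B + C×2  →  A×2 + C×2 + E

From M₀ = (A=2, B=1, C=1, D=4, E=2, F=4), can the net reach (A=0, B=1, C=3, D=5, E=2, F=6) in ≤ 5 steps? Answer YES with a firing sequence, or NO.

step 1: fire t0:  (A=2, B=1, C=1, D=4, E=2, F=4) → (A=2, B=2, C=3, D=3, E=2, F=6)
step 2: fire t1:  (A=2, B=2, C=3, D=3, E=2, F=6) → (A=0, B=1, C=3, D=5, E=2, F=6)

YES — reachable via ⟨t0, t1⟩ (2 firings)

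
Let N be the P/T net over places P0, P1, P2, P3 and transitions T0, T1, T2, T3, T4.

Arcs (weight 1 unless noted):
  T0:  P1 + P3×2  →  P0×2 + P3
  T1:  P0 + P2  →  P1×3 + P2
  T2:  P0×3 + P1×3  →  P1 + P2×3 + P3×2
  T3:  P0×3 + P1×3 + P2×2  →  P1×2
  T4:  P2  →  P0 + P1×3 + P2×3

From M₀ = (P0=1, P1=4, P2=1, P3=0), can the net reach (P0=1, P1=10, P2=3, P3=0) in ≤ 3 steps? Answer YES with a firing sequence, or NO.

step 1: fire T1:  (P0=1, P1=4, P2=1, P3=0) → (P0=0, P1=7, P2=1, P3=0)
step 2: fire T4:  (P0=0, P1=7, P2=1, P3=0) → (P0=1, P1=10, P2=3, P3=0)

YES — reachable via ⟨T1, T4⟩ (2 firings)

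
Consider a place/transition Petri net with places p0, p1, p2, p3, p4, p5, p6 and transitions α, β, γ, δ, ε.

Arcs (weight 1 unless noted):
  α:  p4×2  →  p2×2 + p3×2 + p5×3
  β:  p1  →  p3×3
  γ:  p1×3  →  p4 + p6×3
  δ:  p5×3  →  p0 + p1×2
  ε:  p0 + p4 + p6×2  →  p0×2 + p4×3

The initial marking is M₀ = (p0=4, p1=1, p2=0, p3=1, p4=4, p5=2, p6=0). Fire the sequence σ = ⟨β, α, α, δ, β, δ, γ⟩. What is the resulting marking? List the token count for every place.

(p0=6, p1=0, p2=4, p3=11, p4=1, p5=2, p6=3)

step 1: fire β:  (p0=4, p1=1, p2=0, p3=1, p4=4, p5=2, p6=0) → (p0=4, p1=0, p2=0, p3=4, p4=4, p5=2, p6=0)
step 2: fire α:  (p0=4, p1=0, p2=0, p3=4, p4=4, p5=2, p6=0) → (p0=4, p1=0, p2=2, p3=6, p4=2, p5=5, p6=0)
step 3: fire α:  (p0=4, p1=0, p2=2, p3=6, p4=2, p5=5, p6=0) → (p0=4, p1=0, p2=4, p3=8, p4=0, p5=8, p6=0)
step 4: fire δ:  (p0=4, p1=0, p2=4, p3=8, p4=0, p5=8, p6=0) → (p0=5, p1=2, p2=4, p3=8, p4=0, p5=5, p6=0)
step 5: fire β:  (p0=5, p1=2, p2=4, p3=8, p4=0, p5=5, p6=0) → (p0=5, p1=1, p2=4, p3=11, p4=0, p5=5, p6=0)
step 6: fire δ:  (p0=5, p1=1, p2=4, p3=11, p4=0, p5=5, p6=0) → (p0=6, p1=3, p2=4, p3=11, p4=0, p5=2, p6=0)
step 7: fire γ:  (p0=6, p1=3, p2=4, p3=11, p4=0, p5=2, p6=0) → (p0=6, p1=0, p2=4, p3=11, p4=1, p5=2, p6=3)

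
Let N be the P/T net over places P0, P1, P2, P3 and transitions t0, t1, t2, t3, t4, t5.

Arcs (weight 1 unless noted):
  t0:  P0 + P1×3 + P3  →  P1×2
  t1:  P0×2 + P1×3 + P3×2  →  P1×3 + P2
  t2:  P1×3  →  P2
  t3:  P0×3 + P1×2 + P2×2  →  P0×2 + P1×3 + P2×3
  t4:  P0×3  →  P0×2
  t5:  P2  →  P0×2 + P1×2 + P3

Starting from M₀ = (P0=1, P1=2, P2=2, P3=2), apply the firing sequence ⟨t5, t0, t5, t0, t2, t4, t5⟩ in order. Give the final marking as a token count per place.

(P0=4, P1=3, P2=0, P3=3)

step 1: fire t5:  (P0=1, P1=2, P2=2, P3=2) → (P0=3, P1=4, P2=1, P3=3)
step 2: fire t0:  (P0=3, P1=4, P2=1, P3=3) → (P0=2, P1=3, P2=1, P3=2)
step 3: fire t5:  (P0=2, P1=3, P2=1, P3=2) → (P0=4, P1=5, P2=0, P3=3)
step 4: fire t0:  (P0=4, P1=5, P2=0, P3=3) → (P0=3, P1=4, P2=0, P3=2)
step 5: fire t2:  (P0=3, P1=4, P2=0, P3=2) → (P0=3, P1=1, P2=1, P3=2)
step 6: fire t4:  (P0=3, P1=1, P2=1, P3=2) → (P0=2, P1=1, P2=1, P3=2)
step 7: fire t5:  (P0=2, P1=1, P2=1, P3=2) → (P0=4, P1=3, P2=0, P3=3)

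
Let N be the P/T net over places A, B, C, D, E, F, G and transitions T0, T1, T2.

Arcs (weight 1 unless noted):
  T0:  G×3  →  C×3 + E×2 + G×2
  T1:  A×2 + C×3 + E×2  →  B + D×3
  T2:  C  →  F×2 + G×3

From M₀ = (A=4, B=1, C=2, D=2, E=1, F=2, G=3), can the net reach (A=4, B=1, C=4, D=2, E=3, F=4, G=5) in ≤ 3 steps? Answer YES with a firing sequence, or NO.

YES — reachable via ⟨T0, T2⟩ (2 firings)

step 1: fire T0:  (A=4, B=1, C=2, D=2, E=1, F=2, G=3) → (A=4, B=1, C=5, D=2, E=3, F=2, G=2)
step 2: fire T2:  (A=4, B=1, C=5, D=2, E=3, F=2, G=2) → (A=4, B=1, C=4, D=2, E=3, F=4, G=5)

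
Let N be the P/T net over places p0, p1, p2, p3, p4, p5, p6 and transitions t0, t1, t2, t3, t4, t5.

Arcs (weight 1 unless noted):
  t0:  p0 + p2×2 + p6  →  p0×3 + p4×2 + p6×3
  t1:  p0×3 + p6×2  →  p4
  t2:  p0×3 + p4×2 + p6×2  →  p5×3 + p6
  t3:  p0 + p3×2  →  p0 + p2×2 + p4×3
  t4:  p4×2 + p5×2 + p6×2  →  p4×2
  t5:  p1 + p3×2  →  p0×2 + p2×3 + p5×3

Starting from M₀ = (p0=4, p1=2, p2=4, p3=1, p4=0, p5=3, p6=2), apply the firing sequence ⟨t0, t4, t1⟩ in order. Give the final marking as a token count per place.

step 1: fire t0:  (p0=4, p1=2, p2=4, p3=1, p4=0, p5=3, p6=2) → (p0=6, p1=2, p2=2, p3=1, p4=2, p5=3, p6=4)
step 2: fire t4:  (p0=6, p1=2, p2=2, p3=1, p4=2, p5=3, p6=4) → (p0=6, p1=2, p2=2, p3=1, p4=2, p5=1, p6=2)
step 3: fire t1:  (p0=6, p1=2, p2=2, p3=1, p4=2, p5=1, p6=2) → (p0=3, p1=2, p2=2, p3=1, p4=3, p5=1, p6=0)

(p0=3, p1=2, p2=2, p3=1, p4=3, p5=1, p6=0)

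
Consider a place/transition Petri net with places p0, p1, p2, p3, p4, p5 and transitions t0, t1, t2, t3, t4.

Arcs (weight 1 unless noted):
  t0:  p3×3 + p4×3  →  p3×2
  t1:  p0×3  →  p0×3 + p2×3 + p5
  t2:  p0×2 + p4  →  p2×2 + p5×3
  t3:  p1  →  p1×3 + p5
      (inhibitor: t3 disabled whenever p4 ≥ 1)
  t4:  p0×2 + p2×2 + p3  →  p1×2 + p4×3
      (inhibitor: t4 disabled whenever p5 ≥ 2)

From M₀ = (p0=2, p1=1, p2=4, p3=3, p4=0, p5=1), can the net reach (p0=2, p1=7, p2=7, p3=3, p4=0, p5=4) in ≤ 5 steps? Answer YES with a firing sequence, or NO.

depth 0: 1 marking
depth 1: 3 markings reached so far
depth 2: 4 markings reached so far
depth 3: 5 markings reached so far
depth 4: 6 markings reached so far
depth 5: 7 markings reached so far
target is not among the 7 markings reachable within 5 steps

NO — not reachable within 5 firings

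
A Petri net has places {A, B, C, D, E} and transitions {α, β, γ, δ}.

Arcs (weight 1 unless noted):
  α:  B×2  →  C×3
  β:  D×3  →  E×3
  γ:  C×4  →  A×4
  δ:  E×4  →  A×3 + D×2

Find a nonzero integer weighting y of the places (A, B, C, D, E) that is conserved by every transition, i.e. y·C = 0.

y = (A:2, B:3, C:2, D:3, E:3)

Incidence matrix C (rows=places, cols=transitions):
        α    β    γ    δ
    A   0    0    4    3
    B  -2    0    0    0
    C   3    0   -4    0
    D   0   -3    0    2
    E   0    3    0   -4

Candidate y = [2, 3, 2, 3, 3]; check y·C column-wise:
  col α: 2·0 + 3·-2 + 2·3 + 3·0 + 3·0 = 0
  col β: 2·0 + 3·0 + 2·0 + 3·-3 + 3·3 = 0
  col γ: 2·4 + 3·0 + 2·-4 + 3·0 + 3·0 = 0
  col δ: 2·3 + 3·0 + 2·0 + 3·2 + 3·-4 = 0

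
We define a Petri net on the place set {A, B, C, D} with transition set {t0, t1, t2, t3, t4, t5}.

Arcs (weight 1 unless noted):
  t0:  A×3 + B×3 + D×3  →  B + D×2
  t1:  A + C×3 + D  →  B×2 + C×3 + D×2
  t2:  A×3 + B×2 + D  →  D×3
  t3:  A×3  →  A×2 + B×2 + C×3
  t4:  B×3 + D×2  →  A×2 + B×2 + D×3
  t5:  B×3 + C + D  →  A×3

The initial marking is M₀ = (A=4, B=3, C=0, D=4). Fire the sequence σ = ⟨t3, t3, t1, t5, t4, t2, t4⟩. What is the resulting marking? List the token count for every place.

(A=5, B=2, C=5, D=8)

step 1: fire t3:  (A=4, B=3, C=0, D=4) → (A=3, B=5, C=3, D=4)
step 2: fire t3:  (A=3, B=5, C=3, D=4) → (A=2, B=7, C=6, D=4)
step 3: fire t1:  (A=2, B=7, C=6, D=4) → (A=1, B=9, C=6, D=5)
step 4: fire t5:  (A=1, B=9, C=6, D=5) → (A=4, B=6, C=5, D=4)
step 5: fire t4:  (A=4, B=6, C=5, D=4) → (A=6, B=5, C=5, D=5)
step 6: fire t2:  (A=6, B=5, C=5, D=5) → (A=3, B=3, C=5, D=7)
step 7: fire t4:  (A=3, B=3, C=5, D=7) → (A=5, B=2, C=5, D=8)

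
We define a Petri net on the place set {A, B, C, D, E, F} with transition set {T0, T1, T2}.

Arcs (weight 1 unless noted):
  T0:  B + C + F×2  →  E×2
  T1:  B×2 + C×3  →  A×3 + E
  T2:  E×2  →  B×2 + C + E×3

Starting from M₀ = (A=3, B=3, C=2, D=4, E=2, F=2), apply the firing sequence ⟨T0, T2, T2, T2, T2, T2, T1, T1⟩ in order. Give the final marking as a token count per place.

(A=9, B=8, C=0, D=4, E=11, F=0)

step 1: fire T0:  (A=3, B=3, C=2, D=4, E=2, F=2) → (A=3, B=2, C=1, D=4, E=4, F=0)
step 2: fire T2:  (A=3, B=2, C=1, D=4, E=4, F=0) → (A=3, B=4, C=2, D=4, E=5, F=0)
step 3: fire T2:  (A=3, B=4, C=2, D=4, E=5, F=0) → (A=3, B=6, C=3, D=4, E=6, F=0)
step 4: fire T2:  (A=3, B=6, C=3, D=4, E=6, F=0) → (A=3, B=8, C=4, D=4, E=7, F=0)
step 5: fire T2:  (A=3, B=8, C=4, D=4, E=7, F=0) → (A=3, B=10, C=5, D=4, E=8, F=0)
step 6: fire T2:  (A=3, B=10, C=5, D=4, E=8, F=0) → (A=3, B=12, C=6, D=4, E=9, F=0)
step 7: fire T1:  (A=3, B=12, C=6, D=4, E=9, F=0) → (A=6, B=10, C=3, D=4, E=10, F=0)
step 8: fire T1:  (A=6, B=10, C=3, D=4, E=10, F=0) → (A=9, B=8, C=0, D=4, E=11, F=0)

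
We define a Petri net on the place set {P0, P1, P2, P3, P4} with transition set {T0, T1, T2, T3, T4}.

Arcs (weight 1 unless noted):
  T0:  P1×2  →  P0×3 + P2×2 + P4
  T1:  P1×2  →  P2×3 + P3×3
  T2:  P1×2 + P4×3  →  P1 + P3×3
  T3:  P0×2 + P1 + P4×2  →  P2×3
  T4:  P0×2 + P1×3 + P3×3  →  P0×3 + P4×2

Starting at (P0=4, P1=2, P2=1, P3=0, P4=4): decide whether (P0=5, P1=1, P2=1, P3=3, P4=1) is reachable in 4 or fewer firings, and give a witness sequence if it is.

depth 0: 1 marking
depth 1: 5 markings reached so far
depth 2: 6 markings reached so far
depth 3: 6 markings reached so far
(frontier empty at depth 3; search complete)
target is not among the 6 markings reachable within 4 steps

NO — not reachable within 4 firings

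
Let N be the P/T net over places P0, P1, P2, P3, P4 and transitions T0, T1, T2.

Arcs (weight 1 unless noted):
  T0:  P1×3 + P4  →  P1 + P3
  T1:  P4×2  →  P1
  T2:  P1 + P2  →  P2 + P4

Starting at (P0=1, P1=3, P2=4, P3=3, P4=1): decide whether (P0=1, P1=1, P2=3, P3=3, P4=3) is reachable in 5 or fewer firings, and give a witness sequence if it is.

NO — not reachable within 5 firings

depth 0: 1 marking
depth 1: 3 markings reached so far
depth 2: 6 markings reached so far
depth 3: 8 markings reached so far
depth 4: 9 markings reached so far
depth 5: 11 markings reached so far
target is not among the 11 markings reachable within 5 steps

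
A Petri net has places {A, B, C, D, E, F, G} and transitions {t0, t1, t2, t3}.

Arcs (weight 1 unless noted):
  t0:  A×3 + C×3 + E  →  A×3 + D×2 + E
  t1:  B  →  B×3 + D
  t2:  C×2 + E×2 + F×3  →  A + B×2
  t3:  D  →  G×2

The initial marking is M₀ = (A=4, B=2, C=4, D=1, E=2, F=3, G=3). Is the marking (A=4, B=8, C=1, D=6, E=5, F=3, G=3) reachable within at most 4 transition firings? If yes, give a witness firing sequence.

depth 0: 1 marking
depth 1: 5 markings reached so far
depth 2: 11 markings reached so far
depth 3: 19 markings reached so far
depth 4: 29 markings reached so far
target is not among the 29 markings reachable within 4 steps

NO — not reachable within 4 firings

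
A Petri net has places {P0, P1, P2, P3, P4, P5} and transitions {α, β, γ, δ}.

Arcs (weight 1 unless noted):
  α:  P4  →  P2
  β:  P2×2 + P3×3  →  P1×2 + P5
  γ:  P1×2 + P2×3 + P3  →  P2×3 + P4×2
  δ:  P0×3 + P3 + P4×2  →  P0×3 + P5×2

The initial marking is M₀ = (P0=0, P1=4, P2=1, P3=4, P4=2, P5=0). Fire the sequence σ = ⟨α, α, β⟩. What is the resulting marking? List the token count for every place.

step 1: fire α:  (P0=0, P1=4, P2=1, P3=4, P4=2, P5=0) → (P0=0, P1=4, P2=2, P3=4, P4=1, P5=0)
step 2: fire α:  (P0=0, P1=4, P2=2, P3=4, P4=1, P5=0) → (P0=0, P1=4, P2=3, P3=4, P4=0, P5=0)
step 3: fire β:  (P0=0, P1=4, P2=3, P3=4, P4=0, P5=0) → (P0=0, P1=6, P2=1, P3=1, P4=0, P5=1)

(P0=0, P1=6, P2=1, P3=1, P4=0, P5=1)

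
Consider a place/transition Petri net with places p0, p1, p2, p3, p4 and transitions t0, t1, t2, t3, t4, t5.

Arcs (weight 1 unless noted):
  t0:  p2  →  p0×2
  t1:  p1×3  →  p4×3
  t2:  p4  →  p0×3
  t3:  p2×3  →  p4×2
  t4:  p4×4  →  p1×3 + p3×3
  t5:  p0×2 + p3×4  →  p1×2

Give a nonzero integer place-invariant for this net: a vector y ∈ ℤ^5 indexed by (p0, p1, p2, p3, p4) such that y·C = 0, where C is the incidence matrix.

y = (p0:1, p1:3, p2:2, p3:1, p4:3)

Incidence matrix C (rows=places, cols=transitions):
       t0   t1   t2   t3   t4   t5
   p0   2    0    3    0    0   -2
   p1   0   -3    0    0    3    2
   p2  -1    0    0   -3    0    0
   p3   0    0    0    0    3   -4
   p4   0    3   -1    2   -4    0

Candidate y = [1, 3, 2, 1, 3]; check y·C column-wise:
  col t0: 1·2 + 3·0 + 2·-1 + 1·0 + 3·0 = 0
  col t1: 1·0 + 3·-3 + 2·0 + 1·0 + 3·3 = 0
  col t2: 1·3 + 3·0 + 2·0 + 1·0 + 3·-1 = 0
  col t3: 1·0 + 3·0 + 2·-3 + 1·0 + 3·2 = 0
  col t4: 1·0 + 3·3 + 2·0 + 1·3 + 3·-4 = 0
  col t5: 1·-2 + 3·2 + 2·0 + 1·-4 + 3·0 = 0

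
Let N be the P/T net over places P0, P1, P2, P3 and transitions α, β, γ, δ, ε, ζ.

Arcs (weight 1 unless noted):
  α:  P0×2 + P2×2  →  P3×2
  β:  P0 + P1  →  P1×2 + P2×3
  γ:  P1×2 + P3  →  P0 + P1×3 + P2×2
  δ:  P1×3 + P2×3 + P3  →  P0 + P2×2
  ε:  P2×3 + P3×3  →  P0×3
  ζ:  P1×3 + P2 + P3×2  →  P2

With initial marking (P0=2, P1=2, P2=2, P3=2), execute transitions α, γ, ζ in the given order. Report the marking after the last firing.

(P0=1, P1=0, P2=2, P3=1)

step 1: fire α:  (P0=2, P1=2, P2=2, P3=2) → (P0=0, P1=2, P2=0, P3=4)
step 2: fire γ:  (P0=0, P1=2, P2=0, P3=4) → (P0=1, P1=3, P2=2, P3=3)
step 3: fire ζ:  (P0=1, P1=3, P2=2, P3=3) → (P0=1, P1=0, P2=2, P3=1)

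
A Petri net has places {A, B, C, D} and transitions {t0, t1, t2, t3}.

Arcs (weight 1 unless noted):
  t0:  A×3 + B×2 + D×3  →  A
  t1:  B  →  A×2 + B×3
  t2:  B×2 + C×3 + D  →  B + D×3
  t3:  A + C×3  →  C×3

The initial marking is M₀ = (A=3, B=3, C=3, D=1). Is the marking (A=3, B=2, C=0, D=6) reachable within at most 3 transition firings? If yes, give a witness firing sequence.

depth 0: 1 marking
depth 1: 4 markings reached so far
depth 2: 10 markings reached so far
depth 3: 18 markings reached so far
target is not among the 18 markings reachable within 3 steps

NO — not reachable within 3 firings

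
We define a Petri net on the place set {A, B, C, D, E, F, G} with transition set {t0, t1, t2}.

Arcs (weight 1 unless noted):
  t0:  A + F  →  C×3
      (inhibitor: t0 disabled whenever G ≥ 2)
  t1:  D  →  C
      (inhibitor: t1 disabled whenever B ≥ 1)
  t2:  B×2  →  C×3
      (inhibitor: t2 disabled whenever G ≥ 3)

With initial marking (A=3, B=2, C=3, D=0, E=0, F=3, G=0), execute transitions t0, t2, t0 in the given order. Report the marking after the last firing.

(A=1, B=0, C=12, D=0, E=0, F=1, G=0)

step 1: fire t0:  (A=3, B=2, C=3, D=0, E=0, F=3, G=0) → (A=2, B=2, C=6, D=0, E=0, F=2, G=0)
step 2: fire t2:  (A=2, B=2, C=6, D=0, E=0, F=2, G=0) → (A=2, B=0, C=9, D=0, E=0, F=2, G=0)
step 3: fire t0:  (A=2, B=0, C=9, D=0, E=0, F=2, G=0) → (A=1, B=0, C=12, D=0, E=0, F=1, G=0)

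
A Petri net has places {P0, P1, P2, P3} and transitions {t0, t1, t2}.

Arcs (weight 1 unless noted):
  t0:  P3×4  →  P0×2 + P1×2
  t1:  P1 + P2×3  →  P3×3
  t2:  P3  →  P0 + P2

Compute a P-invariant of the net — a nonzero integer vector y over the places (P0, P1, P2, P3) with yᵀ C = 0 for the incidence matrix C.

Incidence matrix C (rows=places, cols=transitions):
       t0   t1   t2
   P0   2    0    1
   P1   2   -1    0
   P2   0   -3    1
   P3  -4    3   -1

Candidate y = [1, 3, 1, 2]; check y·C column-wise:
  col t0: 1·2 + 3·2 + 1·0 + 2·-4 = 0
  col t1: 1·0 + 3·-1 + 1·-3 + 2·3 = 0
  col t2: 1·1 + 3·0 + 1·1 + 2·-1 = 0

y = (P0:1, P1:3, P2:1, P3:2)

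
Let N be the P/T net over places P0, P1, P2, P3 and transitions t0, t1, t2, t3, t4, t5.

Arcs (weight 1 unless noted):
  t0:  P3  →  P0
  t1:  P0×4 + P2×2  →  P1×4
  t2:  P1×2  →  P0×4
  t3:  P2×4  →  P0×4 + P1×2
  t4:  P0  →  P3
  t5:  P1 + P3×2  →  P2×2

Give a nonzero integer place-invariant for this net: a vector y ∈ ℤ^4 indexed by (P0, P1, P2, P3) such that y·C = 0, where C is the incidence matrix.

y = (P0:1, P1:2, P2:2, P3:1)

Incidence matrix C (rows=places, cols=transitions):
       t0   t1   t2   t3   t4   t5
   P0   1   -4    4    4   -1    0
   P1   0    4   -2    2    0   -1
   P2   0   -2    0   -4    0    2
   P3  -1    0    0    0    1   -2

Candidate y = [1, 2, 2, 1]; check y·C column-wise:
  col t0: 1·1 + 2·0 + 2·0 + 1·-1 = 0
  col t1: 1·-4 + 2·4 + 2·-2 + 1·0 = 0
  col t2: 1·4 + 2·-2 + 2·0 + 1·0 = 0
  col t3: 1·4 + 2·2 + 2·-4 + 1·0 = 0
  col t4: 1·-1 + 2·0 + 2·0 + 1·1 = 0
  col t5: 1·0 + 2·-1 + 2·2 + 1·-2 = 0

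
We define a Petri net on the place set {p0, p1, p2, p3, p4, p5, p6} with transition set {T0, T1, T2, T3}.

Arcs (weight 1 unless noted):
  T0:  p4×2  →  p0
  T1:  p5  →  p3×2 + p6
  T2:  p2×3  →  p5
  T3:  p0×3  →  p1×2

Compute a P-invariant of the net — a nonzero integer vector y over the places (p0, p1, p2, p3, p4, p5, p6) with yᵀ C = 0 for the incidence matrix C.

y = (p0:2, p1:3, p2:0, p3:0, p4:1, p5:0, p6:0)

Incidence matrix C (rows=places, cols=transitions):
       T0   T1   T2   T3
   p0   1    0    0   -3
   p1   0    0    0    2
   p2   0    0   -3    0
   p3   0    2    0    0
   p4  -2    0    0    0
   p5   0   -1    1    0
   p6   0    1    0    0

Candidate y = [2, 3, 0, 0, 1, 0, 0]; check y·C column-wise:
  col T0: 2·1 + 3·0 + 1·-2 = 0
  col T1: 2·0 + 3·0 + 0·2 + 1·0 + 0·-1 + 0·1 = 0
  col T2: 2·0 + 3·0 + 0·-3 + 1·0 + 0·1 = 0
  col T3: 2·-3 + 3·2 + 1·0 = 0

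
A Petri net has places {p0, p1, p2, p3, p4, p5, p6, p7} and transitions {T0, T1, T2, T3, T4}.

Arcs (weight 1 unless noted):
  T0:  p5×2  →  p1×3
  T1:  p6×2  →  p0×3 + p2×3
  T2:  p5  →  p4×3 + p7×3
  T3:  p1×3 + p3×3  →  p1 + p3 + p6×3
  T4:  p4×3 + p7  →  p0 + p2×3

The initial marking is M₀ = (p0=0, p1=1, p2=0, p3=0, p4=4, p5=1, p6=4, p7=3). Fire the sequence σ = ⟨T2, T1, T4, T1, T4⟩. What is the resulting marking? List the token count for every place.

(p0=8, p1=1, p2=12, p3=0, p4=1, p5=0, p6=0, p7=4)

step 1: fire T2:  (p0=0, p1=1, p2=0, p3=0, p4=4, p5=1, p6=4, p7=3) → (p0=0, p1=1, p2=0, p3=0, p4=7, p5=0, p6=4, p7=6)
step 2: fire T1:  (p0=0, p1=1, p2=0, p3=0, p4=7, p5=0, p6=4, p7=6) → (p0=3, p1=1, p2=3, p3=0, p4=7, p5=0, p6=2, p7=6)
step 3: fire T4:  (p0=3, p1=1, p2=3, p3=0, p4=7, p5=0, p6=2, p7=6) → (p0=4, p1=1, p2=6, p3=0, p4=4, p5=0, p6=2, p7=5)
step 4: fire T1:  (p0=4, p1=1, p2=6, p3=0, p4=4, p5=0, p6=2, p7=5) → (p0=7, p1=1, p2=9, p3=0, p4=4, p5=0, p6=0, p7=5)
step 5: fire T4:  (p0=7, p1=1, p2=9, p3=0, p4=4, p5=0, p6=0, p7=5) → (p0=8, p1=1, p2=12, p3=0, p4=1, p5=0, p6=0, p7=4)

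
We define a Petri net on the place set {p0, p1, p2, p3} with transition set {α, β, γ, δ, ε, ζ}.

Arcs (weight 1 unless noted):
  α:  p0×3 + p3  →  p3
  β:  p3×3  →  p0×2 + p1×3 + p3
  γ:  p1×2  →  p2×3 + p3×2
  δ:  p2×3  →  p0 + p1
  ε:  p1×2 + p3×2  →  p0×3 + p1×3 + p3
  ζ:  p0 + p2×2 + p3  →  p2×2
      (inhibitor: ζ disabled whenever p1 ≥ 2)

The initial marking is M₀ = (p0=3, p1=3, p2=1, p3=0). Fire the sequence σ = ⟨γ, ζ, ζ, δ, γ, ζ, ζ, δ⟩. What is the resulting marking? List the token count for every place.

(p0=1, p1=1, p2=1, p3=0)

step 1: fire γ:  (p0=3, p1=3, p2=1, p3=0) → (p0=3, p1=1, p2=4, p3=2)
step 2: fire ζ:  (p0=3, p1=1, p2=4, p3=2) → (p0=2, p1=1, p2=4, p3=1)
step 3: fire ζ:  (p0=2, p1=1, p2=4, p3=1) → (p0=1, p1=1, p2=4, p3=0)
step 4: fire δ:  (p0=1, p1=1, p2=4, p3=0) → (p0=2, p1=2, p2=1, p3=0)
step 5: fire γ:  (p0=2, p1=2, p2=1, p3=0) → (p0=2, p1=0, p2=4, p3=2)
step 6: fire ζ:  (p0=2, p1=0, p2=4, p3=2) → (p0=1, p1=0, p2=4, p3=1)
step 7: fire ζ:  (p0=1, p1=0, p2=4, p3=1) → (p0=0, p1=0, p2=4, p3=0)
step 8: fire δ:  (p0=0, p1=0, p2=4, p3=0) → (p0=1, p1=1, p2=1, p3=0)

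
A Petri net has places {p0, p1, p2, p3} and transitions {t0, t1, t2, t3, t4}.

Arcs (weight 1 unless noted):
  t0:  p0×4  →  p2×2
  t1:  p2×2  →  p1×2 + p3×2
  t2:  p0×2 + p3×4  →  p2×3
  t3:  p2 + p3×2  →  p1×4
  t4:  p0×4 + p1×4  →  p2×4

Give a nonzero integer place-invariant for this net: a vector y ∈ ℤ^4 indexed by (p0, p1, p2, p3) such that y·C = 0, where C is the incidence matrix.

y = (p0:1, p1:1, p2:2, p3:1)

Incidence matrix C (rows=places, cols=transitions):
       t0   t1   t2   t3   t4
   p0  -4    0   -2    0   -4
   p1   0    2    0    4   -4
   p2   2   -2    3   -1    4
   p3   0    2   -4   -2    0

Candidate y = [1, 1, 2, 1]; check y·C column-wise:
  col t0: 1·-4 + 1·0 + 2·2 + 1·0 = 0
  col t1: 1·0 + 1·2 + 2·-2 + 1·2 = 0
  col t2: 1·-2 + 1·0 + 2·3 + 1·-4 = 0
  col t3: 1·0 + 1·4 + 2·-1 + 1·-2 = 0
  col t4: 1·-4 + 1·-4 + 2·4 + 1·0 = 0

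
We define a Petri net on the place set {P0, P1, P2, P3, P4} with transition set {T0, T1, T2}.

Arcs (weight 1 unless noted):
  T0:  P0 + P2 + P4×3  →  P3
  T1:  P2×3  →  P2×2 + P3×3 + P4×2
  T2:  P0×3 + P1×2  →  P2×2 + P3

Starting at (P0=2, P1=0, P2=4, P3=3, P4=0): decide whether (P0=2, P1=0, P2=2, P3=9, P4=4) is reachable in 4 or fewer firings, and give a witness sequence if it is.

YES — reachable via ⟨T1, T1⟩ (2 firings)

step 1: fire T1:  (P0=2, P1=0, P2=4, P3=3, P4=0) → (P0=2, P1=0, P2=3, P3=6, P4=2)
step 2: fire T1:  (P0=2, P1=0, P2=3, P3=6, P4=2) → (P0=2, P1=0, P2=2, P3=9, P4=4)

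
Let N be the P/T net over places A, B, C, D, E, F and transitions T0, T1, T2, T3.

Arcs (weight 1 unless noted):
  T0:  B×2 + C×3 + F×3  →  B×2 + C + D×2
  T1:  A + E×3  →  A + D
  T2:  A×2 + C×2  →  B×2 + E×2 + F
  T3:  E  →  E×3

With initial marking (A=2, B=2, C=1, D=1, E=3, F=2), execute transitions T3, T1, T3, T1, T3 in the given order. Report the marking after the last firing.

(A=2, B=2, C=1, D=3, E=3, F=2)

step 1: fire T3:  (A=2, B=2, C=1, D=1, E=3, F=2) → (A=2, B=2, C=1, D=1, E=5, F=2)
step 2: fire T1:  (A=2, B=2, C=1, D=1, E=5, F=2) → (A=2, B=2, C=1, D=2, E=2, F=2)
step 3: fire T3:  (A=2, B=2, C=1, D=2, E=2, F=2) → (A=2, B=2, C=1, D=2, E=4, F=2)
step 4: fire T1:  (A=2, B=2, C=1, D=2, E=4, F=2) → (A=2, B=2, C=1, D=3, E=1, F=2)
step 5: fire T3:  (A=2, B=2, C=1, D=3, E=1, F=2) → (A=2, B=2, C=1, D=3, E=3, F=2)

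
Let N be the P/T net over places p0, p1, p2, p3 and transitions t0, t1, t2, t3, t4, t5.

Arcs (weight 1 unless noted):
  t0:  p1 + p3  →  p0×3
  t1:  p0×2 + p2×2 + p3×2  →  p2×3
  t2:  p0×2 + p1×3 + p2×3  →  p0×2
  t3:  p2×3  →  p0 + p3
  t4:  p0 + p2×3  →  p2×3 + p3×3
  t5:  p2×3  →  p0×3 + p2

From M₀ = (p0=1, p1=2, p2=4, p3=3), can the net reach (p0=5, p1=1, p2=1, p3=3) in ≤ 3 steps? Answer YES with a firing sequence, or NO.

YES — reachable via ⟨t0, t3⟩ (2 firings)

step 1: fire t0:  (p0=1, p1=2, p2=4, p3=3) → (p0=4, p1=1, p2=4, p3=2)
step 2: fire t3:  (p0=4, p1=1, p2=4, p3=2) → (p0=5, p1=1, p2=1, p3=3)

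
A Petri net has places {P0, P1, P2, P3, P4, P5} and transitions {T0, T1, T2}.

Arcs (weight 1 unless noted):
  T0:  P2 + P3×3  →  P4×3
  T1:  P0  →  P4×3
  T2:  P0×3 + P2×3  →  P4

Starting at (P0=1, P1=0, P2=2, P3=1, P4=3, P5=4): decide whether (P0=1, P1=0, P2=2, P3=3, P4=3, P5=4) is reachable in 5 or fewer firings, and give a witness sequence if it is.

depth 0: 1 marking
depth 1: 2 markings reached so far
depth 2: 2 markings reached so far
(frontier empty at depth 2; search complete)
target is not among the 2 markings reachable within 5 steps

NO — not reachable within 5 firings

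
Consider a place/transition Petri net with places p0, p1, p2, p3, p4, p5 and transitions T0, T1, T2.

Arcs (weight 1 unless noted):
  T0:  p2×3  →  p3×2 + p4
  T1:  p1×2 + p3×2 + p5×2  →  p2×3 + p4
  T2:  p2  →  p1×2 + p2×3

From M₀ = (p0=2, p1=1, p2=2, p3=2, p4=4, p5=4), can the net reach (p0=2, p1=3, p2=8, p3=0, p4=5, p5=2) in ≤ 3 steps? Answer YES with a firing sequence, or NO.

NO — not reachable within 3 firings

depth 0: 1 marking
depth 1: 2 markings reached so far
depth 2: 5 markings reached so far
depth 3: 9 markings reached so far
target is not among the 9 markings reachable within 3 steps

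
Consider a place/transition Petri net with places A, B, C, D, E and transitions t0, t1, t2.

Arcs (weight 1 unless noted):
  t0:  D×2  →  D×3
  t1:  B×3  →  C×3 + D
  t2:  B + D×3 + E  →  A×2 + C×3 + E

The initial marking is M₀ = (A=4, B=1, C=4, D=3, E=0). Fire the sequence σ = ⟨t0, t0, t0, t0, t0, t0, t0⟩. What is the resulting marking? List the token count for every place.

(A=4, B=1, C=4, D=10, E=0)

step 1: fire t0:  (A=4, B=1, C=4, D=3, E=0) → (A=4, B=1, C=4, D=4, E=0)
step 2: fire t0:  (A=4, B=1, C=4, D=4, E=0) → (A=4, B=1, C=4, D=5, E=0)
step 3: fire t0:  (A=4, B=1, C=4, D=5, E=0) → (A=4, B=1, C=4, D=6, E=0)
step 4: fire t0:  (A=4, B=1, C=4, D=6, E=0) → (A=4, B=1, C=4, D=7, E=0)
step 5: fire t0:  (A=4, B=1, C=4, D=7, E=0) → (A=4, B=1, C=4, D=8, E=0)
step 6: fire t0:  (A=4, B=1, C=4, D=8, E=0) → (A=4, B=1, C=4, D=9, E=0)
step 7: fire t0:  (A=4, B=1, C=4, D=9, E=0) → (A=4, B=1, C=4, D=10, E=0)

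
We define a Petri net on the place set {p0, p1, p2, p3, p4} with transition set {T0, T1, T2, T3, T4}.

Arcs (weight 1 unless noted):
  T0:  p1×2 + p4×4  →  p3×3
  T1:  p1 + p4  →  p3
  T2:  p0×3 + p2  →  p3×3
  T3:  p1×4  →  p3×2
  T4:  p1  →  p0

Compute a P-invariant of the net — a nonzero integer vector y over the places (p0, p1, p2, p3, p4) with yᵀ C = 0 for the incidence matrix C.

Incidence matrix C (rows=places, cols=transitions):
       T0   T1   T2   T3   T4
   p0   0    0   -3    0    1
   p1  -2   -1    0   -4   -1
   p2   0    0   -1    0    0
   p3   3    1    3    2    0
   p4  -4   -1    0    0    0

Candidate y = [1, 1, 3, 2, 1]; check y·C column-wise:
  col T0: 1·0 + 1·-2 + 3·0 + 2·3 + 1·-4 = 0
  col T1: 1·0 + 1·-1 + 3·0 + 2·1 + 1·-1 = 0
  col T2: 1·-3 + 1·0 + 3·-1 + 2·3 + 1·0 = 0
  col T3: 1·0 + 1·-4 + 3·0 + 2·2 + 1·0 = 0
  col T4: 1·1 + 1·-1 + 3·0 + 2·0 + 1·0 = 0

y = (p0:1, p1:1, p2:3, p3:2, p4:1)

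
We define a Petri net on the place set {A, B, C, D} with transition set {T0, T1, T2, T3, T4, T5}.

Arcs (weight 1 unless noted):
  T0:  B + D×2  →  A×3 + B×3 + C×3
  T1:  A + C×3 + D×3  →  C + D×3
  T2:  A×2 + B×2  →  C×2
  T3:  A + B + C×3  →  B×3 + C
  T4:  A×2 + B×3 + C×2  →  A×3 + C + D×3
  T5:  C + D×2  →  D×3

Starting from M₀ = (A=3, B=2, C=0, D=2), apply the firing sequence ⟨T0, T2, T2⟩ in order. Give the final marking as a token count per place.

step 1: fire T0:  (A=3, B=2, C=0, D=2) → (A=6, B=4, C=3, D=0)
step 2: fire T2:  (A=6, B=4, C=3, D=0) → (A=4, B=2, C=5, D=0)
step 3: fire T2:  (A=4, B=2, C=5, D=0) → (A=2, B=0, C=7, D=0)

(A=2, B=0, C=7, D=0)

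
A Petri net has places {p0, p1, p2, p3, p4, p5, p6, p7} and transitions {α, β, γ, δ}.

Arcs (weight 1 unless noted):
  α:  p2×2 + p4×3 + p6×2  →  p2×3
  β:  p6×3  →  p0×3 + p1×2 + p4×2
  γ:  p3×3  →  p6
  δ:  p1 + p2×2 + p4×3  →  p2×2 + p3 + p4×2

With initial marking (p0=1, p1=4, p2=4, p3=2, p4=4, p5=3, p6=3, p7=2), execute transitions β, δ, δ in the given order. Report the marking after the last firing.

(p0=4, p1=4, p2=4, p3=4, p4=4, p5=3, p6=0, p7=2)

step 1: fire β:  (p0=1, p1=4, p2=4, p3=2, p4=4, p5=3, p6=3, p7=2) → (p0=4, p1=6, p2=4, p3=2, p4=6, p5=3, p6=0, p7=2)
step 2: fire δ:  (p0=4, p1=6, p2=4, p3=2, p4=6, p5=3, p6=0, p7=2) → (p0=4, p1=5, p2=4, p3=3, p4=5, p5=3, p6=0, p7=2)
step 3: fire δ:  (p0=4, p1=5, p2=4, p3=3, p4=5, p5=3, p6=0, p7=2) → (p0=4, p1=4, p2=4, p3=4, p4=4, p5=3, p6=0, p7=2)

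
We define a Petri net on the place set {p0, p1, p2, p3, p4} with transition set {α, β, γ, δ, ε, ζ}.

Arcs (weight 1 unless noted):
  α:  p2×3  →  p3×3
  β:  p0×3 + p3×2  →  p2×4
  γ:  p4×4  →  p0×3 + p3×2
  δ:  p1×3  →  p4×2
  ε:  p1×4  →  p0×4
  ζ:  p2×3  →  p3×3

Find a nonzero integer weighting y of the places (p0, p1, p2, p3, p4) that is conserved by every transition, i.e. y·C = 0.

Incidence matrix C (rows=places, cols=transitions):
        α    β    γ    δ    ε    ζ
   p0   0   -3    3    0    4    0
   p1   0    0    0   -3   -4    0
   p2  -3    4    0    0    0   -3
   p3   3   -2    2    0    0    3
   p4   0    0   -4    2    0    0

Candidate y = [2, 2, 3, 3, 3]; check y·C column-wise:
  col α: 2·0 + 2·0 + 3·-3 + 3·3 + 3·0 = 0
  col β: 2·-3 + 2·0 + 3·4 + 3·-2 + 3·0 = 0
  col γ: 2·3 + 2·0 + 3·0 + 3·2 + 3·-4 = 0
  col δ: 2·0 + 2·-3 + 3·0 + 3·0 + 3·2 = 0
  col ε: 2·4 + 2·-4 + 3·0 + 3·0 + 3·0 = 0
  col ζ: 2·0 + 2·0 + 3·-3 + 3·3 + 3·0 = 0

y = (p0:2, p1:2, p2:3, p3:3, p4:3)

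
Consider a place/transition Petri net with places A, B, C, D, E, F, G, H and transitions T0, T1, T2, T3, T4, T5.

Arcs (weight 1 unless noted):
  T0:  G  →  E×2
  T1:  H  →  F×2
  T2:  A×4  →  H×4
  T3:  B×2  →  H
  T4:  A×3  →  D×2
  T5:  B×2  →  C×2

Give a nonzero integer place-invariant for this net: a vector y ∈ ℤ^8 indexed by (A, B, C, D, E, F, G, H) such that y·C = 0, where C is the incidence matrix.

y = (A:0, B:0, C:0, D:0, E:1, F:0, G:2, H:0)

Incidence matrix C (rows=places, cols=transitions):
       T0   T1   T2   T3   T4   T5
    A   0    0   -4    0   -3    0
    B   0    0    0   -2    0   -2
    C   0    0    0    0    0    2
    D   0    0    0    0    2    0
    E   2    0    0    0    0    0
    F   0    2    0    0    0    0
    G  -1    0    0    0    0    0
    H   0   -1    4    1    0    0

Candidate y = [0, 0, 0, 0, 1, 0, 2, 0]; check y·C column-wise:
  col T0: 1·2 + 2·-1 = 0
  col T1: 1·0 + 0·2 + 2·0 + 0·-1 = 0
  col T2: 0·-4 + 1·0 + 2·0 + 0·4 = 0
  col T3: 0·-2 + 1·0 + 2·0 + 0·1 = 0
  col T4: 0·-3 + 0·2 + 1·0 + 2·0 = 0
  col T5: 0·-2 + 0·2 + 1·0 + 2·0 = 0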